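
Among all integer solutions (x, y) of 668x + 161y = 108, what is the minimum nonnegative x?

gcd(668, 161):
  668 = 4*161 + 24
  161 = 6*24 + 17
  24 = 1*17 + 7
  17 = 2*7 + 3
  7 = 2*3 + 1
  3 = 3*1
so gcd(668, 161) = 1.
1 divides 108, so solutions exist.
Back-substitute for Bézout coefficients:
  1 = 7 - 2*3
  ... = 668*(47) + 161*(-195)
Scale by 108/1 = 108: (x₀, y₀) = (5076, -21060).
General solution: x = 5076 + 161t, y = -21060 - 668t for integer t.
x ≥ 0: smallest is 5076 mod 161 = 85 (at t = -31), with y = -352.

85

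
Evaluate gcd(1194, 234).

gcd(1194, 234) = 6  (1194 = 5·234 + 24, 234 = 9·24 + 18, 24 = 1·18 + 6, 18 = 3·6).

6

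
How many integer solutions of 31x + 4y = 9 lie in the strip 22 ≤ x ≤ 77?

gcd(31, 4) = 1  (31 = 7×4 + 3, 4 = 1×3 + 1, 3 = 3×1).
Back-substituting, 31×(-1) + 4×(8) = 1.
Scale by 9: particular solution (-9, 72); reduce x mod 4: (3, -21).
General solution: x = 3 + 4t, y = -21 - 31t for integer t.
22 ≤ 3 + 4t ≤ 77 gives t ∈ [5, 18], which is 14 values.

14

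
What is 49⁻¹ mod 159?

gcd(159, 49):
  159 = 3*49 + 12
  49 = 4*12 + 1
  12 = 12*1
so gcd(159, 49) = 1.
Back-substitute for Bézout coefficients:
  1 = 49 - 4*12
  ... = 49*(13) + 159*(-4)
So 49*13 ≡ 1 (mod 159), and 13 mod 159 = 13.

13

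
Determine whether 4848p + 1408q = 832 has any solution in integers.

gcd(4848, 1408) = 16  (4848 = 3·1408 + 624, 1408 = 2·624 + 160, 624 = 3·160 + 144, 160 = 1·144 + 16, 144 = 9·16).
16 divides 832, so integer solutions exist.

yes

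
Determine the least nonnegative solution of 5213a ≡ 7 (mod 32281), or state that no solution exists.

27228

gcd(32281, 5213) = 1  (32281 = 6×5213 + 1003, 5213 = 5×1003 + 198, 1003 = 5×198 + 13, 198 = 15×13 + 3, 13 = 4×3 + 1, 3 = 3×1).
1 divides 7, so solutions exist.
Back-substituting, 5213×(-9945) + 32281×(1606) = 1.
So 5213×(-9945) ≡ 1 (mod 32281); multiply by 7: a ≡ -69615 (mod 32281).
Smallest nonnegative: a = -69615 mod 32281 = 27228.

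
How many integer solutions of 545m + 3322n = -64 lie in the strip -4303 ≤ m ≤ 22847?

gcd(3322, 545) = 1.
By Bézout, 545·(1597) + 3322·(-262) = 1.
Particular solution: (774, -127).
General solution: m = 774 + 3322t, n = -127 - 545t for integer t.
-4303 ≤ 774 + 3322t ≤ 22847 gives t ∈ [-1, 6], which is 8 values.

8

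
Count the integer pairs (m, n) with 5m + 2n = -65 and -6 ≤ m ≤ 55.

31

gcd(5, 2) = 1  (5 = 2·2 + 1, 2 = 2·1).
Back-substituting, 5·(1) + 2·(-2) = 1.
Scale by -65: particular solution (-65, 130); reduce m mod 2: (1, -35).
General solution: m = 1 + 2t, n = -35 - 5t for integer t.
-6 ≤ 1 + 2t ≤ 55 gives t ∈ [-3, 27], which is 31 values.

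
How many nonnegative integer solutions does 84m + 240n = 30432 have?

gcd(240, 84) = 12  (240 = 2×84 + 72, 84 = 1×72 + 12, 72 = 6×12).
Back-substituting, 84×(3) + 240×(-1) = 12.
Scale by 2536: one solution is (7608, -2536). Reduce m mod 20: (8, 124).
General: m = 8 + 20t, n = 124 - 7t.
m ≥ 0 ⇒ t ≥ 0; n ≥ 0 ⇒ t ≤ 17. So t ∈ [0, 17]: 18 solutions.

18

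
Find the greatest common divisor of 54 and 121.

1

gcd(121, 54):
  121 = 2×54 + 13
  54 = 4×13 + 2
  13 = 6×2 + 1
  2 = 2×1
so gcd(121, 54) = 1.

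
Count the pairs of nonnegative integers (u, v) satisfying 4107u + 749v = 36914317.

12

gcd(4107, 749) = 1  (4107 = 5*749 + 362, 749 = 2*362 + 25, 362 = 14*25 + 12, 25 = 2*12 + 1, 12 = 12*1).
Back-substituting, 4107*(-60) + 749*(329) = 1.
Scale by 36914317: one solution is (-2214859020, 12144810293). Reduce u mod 749: (641, 45770).
General: u = 641 + 749t, v = 45770 - 4107t.
u ≥ 0 ⇒ t ≥ 0; v ≥ 0 ⇒ t ≤ 11. So t ∈ [0, 11]: 12 solutions.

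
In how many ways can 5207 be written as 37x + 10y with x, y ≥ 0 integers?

14

gcd(37, 10):
  37 = 3*10 + 7
  10 = 1*7 + 3
  7 = 2*3 + 1
  3 = 3*1
so gcd(37, 10) = 1.
Back-substitute for Bézout coefficients:
  1 = 7 - 2*3
  ... = 37*(3) + 10*(-11)
Scale by 5207: one solution is (15621, -57277). Reduce x mod 10: (1, 517).
General: x = 1 + 10t, y = 517 - 37t.
x ≥ 0 ⇒ t ≥ 0; y ≥ 0 ⇒ t ≤ 13. So t ∈ [0, 13]: 14 solutions.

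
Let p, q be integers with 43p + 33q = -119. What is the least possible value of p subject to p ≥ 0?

gcd(43, 33) = 1.
1 divides -119, so solutions exist.
By Bézout, 43*(10) + 33*(-13) = 1.
Scale by -119/1 = -119: (p₀, q₀) = (-1190, 1547).
General solution: p = -1190 + 33t, q = 1547 - 43t for integer t.
p ≥ 0: smallest is -1190 mod 33 = 31 (at t = 37), with q = -44.

31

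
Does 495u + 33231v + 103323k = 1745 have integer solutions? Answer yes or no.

gcd(33231, 495) = 33  (33231 = 67·495 + 66, 495 = 7·66 + 33, 66 = 2·33).
gcd(33, 103323) = 33.
33 does not divide 1745 (remainder 29), so no integer solutions.

no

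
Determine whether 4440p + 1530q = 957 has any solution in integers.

gcd(4440, 1530) = 30  (4440 = 2·1530 + 1380, 1530 = 1·1380 + 150, 1380 = 9·150 + 30, 150 = 5·30).
30 does not divide 957 (remainder 27), so no integer solutions.

no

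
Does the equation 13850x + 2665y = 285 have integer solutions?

gcd(13850, 2665) = 5.
5 divides 285, so integer solutions exist.

yes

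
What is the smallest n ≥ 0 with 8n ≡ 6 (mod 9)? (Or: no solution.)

3

gcd(9, 8) = 1.
1 divides 6, so solutions exist.
By Bézout, 8×(-1) + 9×(1) = 1.
So 8×(-1) ≡ 1 (mod 9); multiply by 6: n ≡ -6 (mod 9).
Smallest nonnegative: n = -6 mod 9 = 3.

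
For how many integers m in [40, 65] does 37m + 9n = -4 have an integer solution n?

gcd(37, 9) = 1.
By Bézout, 37·(1) + 9·(-4) = 1.
Particular solution: (5, -21).
General solution: m = 5 + 9t, n = -21 - 37t for integer t.
40 ≤ 5 + 9t ≤ 65 gives t ∈ [4, 6], which is 3 values.

3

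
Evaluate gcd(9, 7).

gcd(9, 7):
  9 = 1×7 + 2
  7 = 3×2 + 1
  2 = 2×1
so gcd(9, 7) = 1.

1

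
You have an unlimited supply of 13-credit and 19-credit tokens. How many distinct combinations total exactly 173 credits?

Need nonnegative integers with 13j + 19k = 173.
gcd(13, 19) = 1, and 13·(3) + 19·(-2) = 1.
So (j₀, k₀) = (519, -346); general j = 519 + 19t, k = -346 - 13t.
j ≥ 0 ⇒ t ≥ -27; k ≥ 0 ⇒ t ≤ -27. That's 1 value of t.

1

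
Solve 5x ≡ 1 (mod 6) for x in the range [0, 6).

gcd(6, 5) = 1.
By Bézout, 5*(-1) + 6*(1) = 1.
So 5*-1 ≡ 1 (mod 6), and -1 mod 6 = 5.

5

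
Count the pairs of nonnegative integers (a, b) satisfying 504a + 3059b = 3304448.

gcd(3059, 504) = 7  (3059 = 6×504 + 35, 504 = 14×35 + 14, 35 = 2×14 + 7, 14 = 2×7).
Back-substituting, 504×(-176) + 3059×(29) = 7.
Scale by 472064: one solution is (-83083264, 13689856). Reduce a mod 437: (50, 1072).
General: a = 50 + 437t, b = 1072 - 72t.
a ≥ 0 ⇒ t ≥ 0; b ≥ 0 ⇒ t ≤ 14. So t ∈ [0, 14]: 15 solutions.

15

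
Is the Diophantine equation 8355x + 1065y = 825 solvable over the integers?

yes

gcd(8355, 1065) = 15.
15 divides 825, so integer solutions exist.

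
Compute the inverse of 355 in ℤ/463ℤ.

gcd(463, 355) = 1.
By Bézout, 355*(30) + 463*(-23) = 1.
So 355*30 ≡ 1 (mod 463), and 30 mod 463 = 30.

30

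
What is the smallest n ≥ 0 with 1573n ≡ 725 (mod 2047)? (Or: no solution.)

gcd(2047, 1573) = 1.
1 divides 725, so solutions exist.
By Bézout, 1573×(-488) + 2047×(375) = 1.
So 1573×(-488) ≡ 1 (mod 2047); multiply by 725: n ≡ -353800 (mod 2047).
Smallest nonnegative: n = -353800 mod 2047 = 331.

331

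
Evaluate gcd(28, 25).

gcd(28, 25):
  28 = 1×25 + 3
  25 = 8×3 + 1
  3 = 3×1
so gcd(28, 25) = 1.

1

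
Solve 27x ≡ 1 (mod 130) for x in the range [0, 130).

53

gcd(130, 27) = 1  (130 = 4×27 + 22, 27 = 1×22 + 5, 22 = 4×5 + 2, 5 = 2×2 + 1, 2 = 2×1).
Back-substituting, 27×(53) + 130×(-11) = 1.
So 27×53 ≡ 1 (mod 130), and 53 mod 130 = 53.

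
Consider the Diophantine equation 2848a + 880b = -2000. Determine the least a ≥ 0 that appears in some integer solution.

20

gcd(2848, 880):
  2848 = 3·880 + 208
  880 = 4·208 + 48
  208 = 4·48 + 16
  48 = 3·16
so gcd(2848, 880) = 16.
16 divides -2000, so solutions exist.
Back-substitute for Bézout coefficients:
  16 = 208 - 4·48
  ... = 2848·(17) + 880·(-55)
Scale by -2000/16 = -125: (a₀, b₀) = (-2125, 6875).
General solution: a = -2125 + 55t, b = 6875 - 178t for integer t.
a ≥ 0: smallest is -2125 mod 55 = 20 (at t = 39), with b = -67.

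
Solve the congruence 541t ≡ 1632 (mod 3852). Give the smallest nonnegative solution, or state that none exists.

1128

gcd(3852, 541) = 1  (3852 = 7·541 + 65, 541 = 8·65 + 21, 65 = 3·21 + 2, 21 = 10·2 + 1, 2 = 2·1).
1 divides 1632, so solutions exist.
Back-substituting, 541·(1837) + 3852·(-258) = 1.
So 541·(1837) ≡ 1 (mod 3852); multiply by 1632: t ≡ 2997984 (mod 3852).
Smallest nonnegative: t = 2997984 mod 3852 = 1128.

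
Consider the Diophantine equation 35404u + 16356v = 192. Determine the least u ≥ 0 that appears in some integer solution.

1197

gcd(35404, 16356):
  35404 = 2×16356 + 2692
  16356 = 6×2692 + 204
  2692 = 13×204 + 40
  204 = 5×40 + 4
  40 = 10×4
so gcd(35404, 16356) = 4.
4 divides 192, so solutions exist.
Back-substitute for Bézout coefficients:
  4 = 204 - 5×40
  ... = 35404×(-401) + 16356×(868)
Scale by 192/4 = 48: (u₀, v₀) = (-19248, 41664).
General solution: u = -19248 + 4089t, v = 41664 - 8851t for integer t.
u ≥ 0: smallest is -19248 mod 4089 = 1197 (at t = 5), with v = -2591.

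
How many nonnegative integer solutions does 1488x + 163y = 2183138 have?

gcd(1488, 163) = 1.
By Bézout, 1488×(-31) + 163×(283) = 1.
One solution: (159, 11942).
General: x = 159 + 163t, y = 11942 - 1488t.
x ≥ 0 ⇒ t ≥ 0; y ≥ 0 ⇒ t ≤ 8. So t ∈ [0, 8]: 9 solutions.

9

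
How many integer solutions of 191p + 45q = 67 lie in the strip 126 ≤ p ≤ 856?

gcd(191, 45) = 1  (191 = 4*45 + 11, 45 = 4*11 + 1, 11 = 11*1).
Back-substituting, 191*(-4) + 45*(17) = 1.
Scale by 67: particular solution (-268, 1139); reduce p mod 45: (2, -7).
General solution: p = 2 + 45t, q = -7 - 191t for integer t.
126 ≤ 2 + 45t ≤ 856 gives t ∈ [3, 18], which is 16 values.

16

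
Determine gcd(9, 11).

gcd(11, 9) = 1  (11 = 1·9 + 2, 9 = 4·2 + 1, 2 = 2·1).

1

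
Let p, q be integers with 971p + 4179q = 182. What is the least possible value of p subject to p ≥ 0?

805

gcd(4179, 971) = 1.
1 divides 182, so solutions exist.
By Bézout, 971×(-340) + 4179×(79) = 1.
Scale by 182/1 = 182: (p₀, q₀) = (-61880, 14378).
General solution: p = -61880 + 4179t, q = 14378 - 971t for integer t.
p ≥ 0: smallest is -61880 mod 4179 = 805 (at t = 15), with q = -187.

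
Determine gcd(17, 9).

1

gcd(17, 9):
  17 = 1·9 + 8
  9 = 1·8 + 1
  8 = 8·1
so gcd(17, 9) = 1.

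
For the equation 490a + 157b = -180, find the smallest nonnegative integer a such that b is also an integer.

gcd(490, 157):
  490 = 3·157 + 19
  157 = 8·19 + 5
  19 = 3·5 + 4
  5 = 1·4 + 1
  4 = 4·1
so gcd(490, 157) = 1.
1 divides -180, so solutions exist.
Back-substitute for Bézout coefficients:
  1 = 5 - 1·4
  ... = 490·(-33) + 157·(103)
Scale by -180/1 = -180: (a₀, b₀) = (5940, -18540).
General solution: a = 5940 + 157t, b = -18540 - 490t for integer t.
a ≥ 0: smallest is 5940 mod 157 = 131 (at t = -37), with b = -410.

131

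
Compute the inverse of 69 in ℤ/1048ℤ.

gcd(1048, 69) = 1  (1048 = 15·69 + 13, 69 = 5·13 + 4, 13 = 3·4 + 1, 4 = 4·1).
Back-substituting, 69·(-243) + 1048·(16) = 1.
So 69·-243 ≡ 1 (mod 1048), and -243 mod 1048 = 805.

805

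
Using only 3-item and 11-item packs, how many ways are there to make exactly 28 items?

Need nonnegative integers with 3j + 11k = 28.
gcd(3, 11) = 1, and 3·(4) + 11·(-1) = 1.
So (j₀, k₀) = (112, -28); general j = 112 + 11t, k = -28 - 3t.
j ≥ 0 ⇒ t ≥ -10; k ≥ 0 ⇒ t ≤ -10. That's 1 value of t.

1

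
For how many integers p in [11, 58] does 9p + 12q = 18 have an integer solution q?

12

gcd(12, 9) = 3.
By Bézout, 9×(-1) + 12×(1) = 3.
Particular solution: (2, 0).
General solution: p = 2 + 4t, q = 0 - 3t for integer t.
11 ≤ 2 + 4t ≤ 58 gives t ∈ [3, 14], which is 12 values.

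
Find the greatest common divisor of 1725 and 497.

1

gcd(1725, 497):
  1725 = 3×497 + 234
  497 = 2×234 + 29
  234 = 8×29 + 2
  29 = 14×2 + 1
  2 = 2×1
so gcd(1725, 497) = 1.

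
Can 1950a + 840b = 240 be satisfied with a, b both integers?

gcd(1950, 840) = 30  (1950 = 2·840 + 270, 840 = 3·270 + 30, 270 = 9·30).
30 divides 240, so integer solutions exist.

yes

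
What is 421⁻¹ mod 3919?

633

gcd(3919, 421) = 1  (3919 = 9×421 + 130, 421 = 3×130 + 31, 130 = 4×31 + 6, 31 = 5×6 + 1, 6 = 6×1).
Back-substituting, 421×(633) + 3919×(-68) = 1.
So 421×633 ≡ 1 (mod 3919), and 633 mod 3919 = 633.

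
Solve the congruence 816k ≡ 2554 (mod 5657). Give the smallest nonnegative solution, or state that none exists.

gcd(5657, 816) = 1.
1 divides 2554, so solutions exist.
By Bézout, 816*(-617) + 5657*(89) = 1.
So 816*(-617) ≡ 1 (mod 5657); multiply by 2554: k ≡ -1575818 (mod 5657).
Smallest nonnegative: k = -1575818 mod 5657 = 2485.

2485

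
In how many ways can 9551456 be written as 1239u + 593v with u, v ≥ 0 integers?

gcd(1239, 593) = 1.
By Bézout, 1239*(-179) + 593*(374) = 1.
One solution: (291, 15499).
General: u = 291 + 593t, v = 15499 - 1239t.
u ≥ 0 ⇒ t ≥ 0; v ≥ 0 ⇒ t ≤ 12. So t ∈ [0, 12]: 13 solutions.

13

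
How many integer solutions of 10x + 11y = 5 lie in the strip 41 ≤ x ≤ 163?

gcd(11, 10) = 1  (11 = 1·10 + 1, 10 = 10·1).
Back-substituting, 10·(-1) + 11·(1) = 1.
Scale by 5: particular solution (-5, 5); reduce x mod 11: (6, -5).
General solution: x = 6 + 11t, y = -5 - 10t for integer t.
41 ≤ 6 + 11t ≤ 163 gives t ∈ [4, 14], which is 11 values.

11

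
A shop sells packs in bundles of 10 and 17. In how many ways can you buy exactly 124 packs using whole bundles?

Need nonnegative integers with 10j + 17k = 124.
gcd(10, 17) = 1, and 10·(-5) + 17·(3) = 1.
So (j₀, k₀) = (-620, 372); general j = -620 + 17t, k = 372 - 10t.
j ≥ 0 ⇒ t ≥ 37; k ≥ 0 ⇒ t ≤ 37. That's 1 value of t.

1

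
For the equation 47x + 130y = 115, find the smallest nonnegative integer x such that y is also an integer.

gcd(130, 47):
  130 = 2*47 + 36
  47 = 1*36 + 11
  36 = 3*11 + 3
  11 = 3*3 + 2
  3 = 1*2 + 1
  2 = 2*1
so gcd(130, 47) = 1.
1 divides 115, so solutions exist.
Back-substitute for Bézout coefficients:
  1 = 3 - 1*2
  ... = 47*(-47) + 130*(17)
Scale by 115/1 = 115: (x₀, y₀) = (-5405, 1955).
General solution: x = -5405 + 130t, y = 1955 - 47t for integer t.
x ≥ 0: smallest is -5405 mod 130 = 55 (at t = 42), with y = -19.

55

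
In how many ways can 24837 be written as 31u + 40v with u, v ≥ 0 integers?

20

gcd(40, 31) = 1  (40 = 1×31 + 9, 31 = 3×9 + 4, 9 = 2×4 + 1, 4 = 4×1).
Back-substituting, 31×(-9) + 40×(7) = 1.
Scale by 24837: one solution is (-223533, 173859). Reduce u mod 40: (27, 600).
General: u = 27 + 40t, v = 600 - 31t.
u ≥ 0 ⇒ t ≥ 0; v ≥ 0 ⇒ t ≤ 19. So t ∈ [0, 19]: 20 solutions.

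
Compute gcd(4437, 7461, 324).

9

gcd(7461, 4437):
  7461 = 1*4437 + 3024
  4437 = 1*3024 + 1413
  3024 = 2*1413 + 198
  1413 = 7*198 + 27
  198 = 7*27 + 9
  27 = 3*9
so gcd(7461, 4437) = 9.
gcd(9, 324) = 9.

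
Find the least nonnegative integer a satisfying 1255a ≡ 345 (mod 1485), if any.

147

gcd(1485, 1255) = 5  (1485 = 1*1255 + 230, 1255 = 5*230 + 105, 230 = 2*105 + 20, 105 = 5*20 + 5, 20 = 4*5).
5 divides 345, so solutions exist.
Back-substituting, 1255*(71) + 1485*(-60) = 5.
So 1255*(71) ≡ 5 (mod 1485); multiply by 69: a ≡ 4899 (mod 297).
Smallest nonnegative: a = 4899 mod 297 = 147.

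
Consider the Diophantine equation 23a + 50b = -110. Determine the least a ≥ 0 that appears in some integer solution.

gcd(50, 23):
  50 = 2*23 + 4
  23 = 5*4 + 3
  4 = 1*3 + 1
  3 = 3*1
so gcd(50, 23) = 1.
1 divides -110, so solutions exist.
Back-substitute for Bézout coefficients:
  1 = 4 - 1*3
  ... = 23*(-13) + 50*(6)
Scale by -110/1 = -110: (a₀, b₀) = (1430, -660).
General solution: a = 1430 + 50t, b = -660 - 23t for integer t.
a ≥ 0: smallest is 1430 mod 50 = 30 (at t = -28), with b = -16.

30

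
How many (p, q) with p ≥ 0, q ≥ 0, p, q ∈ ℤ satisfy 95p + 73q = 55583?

8

gcd(95, 73):
  95 = 1·73 + 22
  73 = 3·22 + 7
  22 = 3·7 + 1
  7 = 7·1
so gcd(95, 73) = 1.
Back-substitute for Bézout coefficients:
  1 = 22 - 3·7
  ... = 95·(10) + 73·(-13)
Scale by 55583: one solution is (555830, -722579). Reduce p mod 73: (8, 751).
General: p = 8 + 73t, q = 751 - 95t.
p ≥ 0 ⇒ t ≥ 0; q ≥ 0 ⇒ t ≤ 7. So t ∈ [0, 7]: 8 solutions.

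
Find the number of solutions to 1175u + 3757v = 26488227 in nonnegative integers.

gcd(3757, 1175) = 1  (3757 = 3*1175 + 232, 1175 = 5*232 + 15, 232 = 15*15 + 7, 15 = 2*7 + 1, 7 = 7*1).
Back-substituting, 1175*(502) + 3757*(-157) = 1.
Scale by 26488227: one solution is (13297089954, -4158651639). Reduce u mod 3757: (3723, 5886).
General: u = 3723 + 3757t, v = 5886 - 1175t.
u ≥ 0 ⇒ t ≥ 0; v ≥ 0 ⇒ t ≤ 5. So t ∈ [0, 5]: 6 solutions.

6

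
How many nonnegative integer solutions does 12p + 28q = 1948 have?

gcd(28, 12) = 4.
By Bézout, 12*(-2) + 28*(1) = 4.
One solution: (6, 67).
General: p = 6 + 7t, q = 67 - 3t.
p ≥ 0 ⇒ t ≥ 0; q ≥ 0 ⇒ t ≤ 22. So t ∈ [0, 22]: 23 solutions.

23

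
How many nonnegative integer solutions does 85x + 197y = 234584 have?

gcd(197, 85) = 1.
By Bézout, 85*(51) + 197*(-22) = 1.
One solution: (171, 1117).
General: x = 171 + 197t, y = 1117 - 85t.
x ≥ 0 ⇒ t ≥ 0; y ≥ 0 ⇒ t ≤ 13. So t ∈ [0, 13]: 14 solutions.

14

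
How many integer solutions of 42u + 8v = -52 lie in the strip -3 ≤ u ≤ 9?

gcd(42, 8) = 2  (42 = 5×8 + 2, 8 = 4×2).
Back-substituting, 42×(1) + 8×(-5) = 2.
Scale by -26: particular solution (-26, 130); reduce u mod 4: (2, -17).
General solution: u = 2 + 4t, v = -17 - 21t for integer t.
-3 ≤ 2 + 4t ≤ 9 gives t ∈ [-1, 1], which is 3 values.

3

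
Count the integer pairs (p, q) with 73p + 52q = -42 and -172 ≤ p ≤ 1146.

26

gcd(73, 52) = 1  (73 = 1×52 + 21, 52 = 2×21 + 10, 21 = 2×10 + 1, 10 = 10×1).
Back-substituting, 73×(5) + 52×(-7) = 1.
Scale by -42: particular solution (-210, 294); reduce p mod 52: (50, -71).
General solution: p = 50 + 52t, q = -71 - 73t for integer t.
-172 ≤ 50 + 52t ≤ 1146 gives t ∈ [-4, 21], which is 26 values.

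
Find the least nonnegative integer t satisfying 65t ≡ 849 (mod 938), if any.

547

gcd(938, 65):
  938 = 14*65 + 28
  65 = 2*28 + 9
  28 = 3*9 + 1
  9 = 9*1
so gcd(938, 65) = 1.
1 divides 849, so solutions exist.
Back-substitute for Bézout coefficients:
  1 = 28 - 3*9
  ... = 65*(-101) + 938*(7)
So 65*(-101) ≡ 1 (mod 938); multiply by 849: t ≡ -85749 (mod 938).
Smallest nonnegative: t = -85749 mod 938 = 547.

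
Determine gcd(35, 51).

gcd(51, 35):
  51 = 1×35 + 16
  35 = 2×16 + 3
  16 = 5×3 + 1
  3 = 3×1
so gcd(51, 35) = 1.

1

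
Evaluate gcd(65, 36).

gcd(65, 36):
  65 = 1×36 + 29
  36 = 1×29 + 7
  29 = 4×7 + 1
  7 = 7×1
so gcd(65, 36) = 1.

1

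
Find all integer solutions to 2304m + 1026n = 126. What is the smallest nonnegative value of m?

gcd(2304, 1026) = 18  (2304 = 2×1026 + 252, 1026 = 4×252 + 18, 252 = 14×18).
18 divides 126, so solutions exist.
Back-substituting, 2304×(-4) + 1026×(9) = 18.
Scale by 126/18 = 7: (m₀, n₀) = (-28, 63).
General solution: m = -28 + 57t, n = 63 - 128t for integer t.
m ≥ 0: smallest is -28 mod 57 = 29 (at t = 1), with n = -65.

29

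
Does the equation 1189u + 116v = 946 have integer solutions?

no

gcd(1189, 116) = 29  (1189 = 10×116 + 29, 116 = 4×29).
29 does not divide 946 (remainder 18), so no integer solutions.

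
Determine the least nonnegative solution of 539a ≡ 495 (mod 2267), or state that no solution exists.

1759

gcd(2267, 539):
  2267 = 4·539 + 111
  539 = 4·111 + 95
  111 = 1·95 + 16
  95 = 5·16 + 15
  16 = 1·15 + 1
  15 = 15·1
so gcd(2267, 539) = 1.
1 divides 495, so solutions exist.
Back-substitute for Bézout coefficients:
  1 = 16 - 1·15
  ... = 539·(-143) + 2267·(34)
So 539·(-143) ≡ 1 (mod 2267); multiply by 495: a ≡ -70785 (mod 2267).
Smallest nonnegative: a = -70785 mod 2267 = 1759.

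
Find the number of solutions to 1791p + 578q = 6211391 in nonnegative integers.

6

gcd(1791, 578):
  1791 = 3*578 + 57
  578 = 10*57 + 8
  57 = 7*8 + 1
  8 = 8*1
so gcd(1791, 578) = 1.
Back-substitute for Bézout coefficients:
  1 = 57 - 7*8
  ... = 1791*(71) + 578*(-220)
Scale by 6211391: one solution is (441008761, -1366506020). Reduce p mod 578: (541, 9070).
General: p = 541 + 578t, q = 9070 - 1791t.
p ≥ 0 ⇒ t ≥ 0; q ≥ 0 ⇒ t ≤ 5. So t ∈ [0, 5]: 6 solutions.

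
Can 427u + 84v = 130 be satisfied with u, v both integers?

gcd(427, 84) = 7  (427 = 5·84 + 7, 84 = 12·7).
7 does not divide 130 (remainder 4), so no integer solutions.

no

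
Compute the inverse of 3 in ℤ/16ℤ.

11

gcd(16, 3) = 1.
By Bézout, 3*(-5) + 16*(1) = 1.
So 3*-5 ≡ 1 (mod 16), and -5 mod 16 = 11.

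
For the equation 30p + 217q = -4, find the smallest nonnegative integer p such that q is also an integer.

159

gcd(217, 30):
  217 = 7×30 + 7
  30 = 4×7 + 2
  7 = 3×2 + 1
  2 = 2×1
so gcd(217, 30) = 1.
1 divides -4, so solutions exist.
Back-substitute for Bézout coefficients:
  1 = 7 - 3×2
  ... = 30×(-94) + 217×(13)
Scale by -4/1 = -4: (p₀, q₀) = (376, -52).
General solution: p = 376 + 217t, q = -52 - 30t for integer t.
p ≥ 0: smallest is 376 mod 217 = 159 (at t = -1), with q = -22.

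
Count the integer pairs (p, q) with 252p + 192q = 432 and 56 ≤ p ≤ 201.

gcd(252, 192) = 12.
By Bézout, 252*(-3) + 192*(4) = 12.
Particular solution: (4, -3).
General solution: p = 4 + 16t, q = -3 - 21t for integer t.
56 ≤ 4 + 16t ≤ 201 gives t ∈ [4, 12], which is 9 values.

9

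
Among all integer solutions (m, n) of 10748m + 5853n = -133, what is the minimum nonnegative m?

gcd(10748, 5853):
  10748 = 1*5853 + 4895
  5853 = 1*4895 + 958
  4895 = 5*958 + 105
  958 = 9*105 + 13
  105 = 8*13 + 1
  13 = 13*1
so gcd(10748, 5853) = 1.
1 divides -133, so solutions exist.
Back-substitute for Bézout coefficients:
  1 = 105 - 8*13
  ... = 10748*(446) + 5853*(-819)
Scale by -133/1 = -133: (m₀, n₀) = (-59318, 108927).
General solution: m = -59318 + 5853t, n = 108927 - 10748t for integer t.
m ≥ 0: smallest is -59318 mod 5853 = 5065 (at t = 11), with n = -9301.

5065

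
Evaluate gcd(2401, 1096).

1

gcd(2401, 1096):
  2401 = 2×1096 + 209
  1096 = 5×209 + 51
  209 = 4×51 + 5
  51 = 10×5 + 1
  5 = 5×1
so gcd(2401, 1096) = 1.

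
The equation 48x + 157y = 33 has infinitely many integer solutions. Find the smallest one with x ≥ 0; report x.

89

gcd(157, 48) = 1.
1 divides 33, so solutions exist.
By Bézout, 48·(36) + 157·(-11) = 1.
Scale by 33/1 = 33: (x₀, y₀) = (1188, -363).
General solution: x = 1188 + 157t, y = -363 - 48t for integer t.
x ≥ 0: smallest is 1188 mod 157 = 89 (at t = -7), with y = -27.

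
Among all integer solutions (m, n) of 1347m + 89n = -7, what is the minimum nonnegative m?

81

gcd(1347, 89):
  1347 = 15×89 + 12
  89 = 7×12 + 5
  12 = 2×5 + 2
  5 = 2×2 + 1
  2 = 2×1
so gcd(1347, 89) = 1.
1 divides -7, so solutions exist.
Back-substitute for Bézout coefficients:
  1 = 5 - 2×2
  ... = 1347×(-37) + 89×(560)
Scale by -7/1 = -7: (m₀, n₀) = (259, -3920).
General solution: m = 259 + 89t, n = -3920 - 1347t for integer t.
m ≥ 0: smallest is 259 mod 89 = 81 (at t = -2), with n = -1226.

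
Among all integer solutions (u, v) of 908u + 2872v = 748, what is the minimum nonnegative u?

gcd(2872, 908) = 4.
4 divides 748, so solutions exist.
By Bézout, 908×(291) + 2872×(-92) = 4.
Scale by 748/4 = 187: (u₀, v₀) = (54417, -17204).
General solution: u = 54417 + 718t, v = -17204 - 227t for integer t.
u ≥ 0: smallest is 54417 mod 718 = 567 (at t = -75), with v = -179.

567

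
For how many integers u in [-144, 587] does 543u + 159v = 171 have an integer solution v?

gcd(543, 159) = 3.
By Bézout, 543*(-12) + 159*(41) = 3.
Particular solution: (5, -16).
General solution: u = 5 + 53t, v = -16 - 181t for integer t.
-144 ≤ 5 + 53t ≤ 587 gives t ∈ [-2, 10], which is 13 values.

13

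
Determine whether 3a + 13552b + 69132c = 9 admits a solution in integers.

gcd(13552, 3) = 1  (13552 = 4517×3 + 1, 3 = 3×1).
gcd(1, 69132) = 1.
1 divides 9, so integer solutions exist.

yes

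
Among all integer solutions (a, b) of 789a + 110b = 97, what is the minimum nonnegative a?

63

gcd(789, 110) = 1  (789 = 7·110 + 19, 110 = 5·19 + 15, 19 = 1·15 + 4, 15 = 3·4 + 3, 4 = 1·3 + 1, 3 = 3·1).
1 divides 97, so solutions exist.
Back-substituting, 789·(29) + 110·(-208) = 1.
Scale by 97/1 = 97: (a₀, b₀) = (2813, -20176).
General solution: a = 2813 + 110t, b = -20176 - 789t for integer t.
a ≥ 0: smallest is 2813 mod 110 = 63 (at t = -25), with b = -451.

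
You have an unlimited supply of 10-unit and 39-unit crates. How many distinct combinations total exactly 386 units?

Need nonnegative integers with 10j + 39k = 386.
gcd(10, 39) = 1, and 10·(4) + 39·(-1) = 1.
So (j₀, k₀) = (1544, -386); general j = 1544 + 39t, k = -386 - 10t.
j ≥ 0 ⇒ t ≥ -39; k ≥ 0 ⇒ t ≤ -39. That's 1 value of t.

1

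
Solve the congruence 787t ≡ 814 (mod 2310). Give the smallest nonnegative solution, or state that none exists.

gcd(2310, 787):
  2310 = 2×787 + 736
  787 = 1×736 + 51
  736 = 14×51 + 22
  51 = 2×22 + 7
  22 = 3×7 + 1
  7 = 7×1
so gcd(2310, 787) = 1.
1 divides 814, so solutions exist.
Back-substitute for Bézout coefficients:
  1 = 22 - 3×7
  ... = 787×(-317) + 2310×(108)
So 787×(-317) ≡ 1 (mod 2310); multiply by 814: t ≡ -258038 (mod 2310).
Smallest nonnegative: t = -258038 mod 2310 = 682.

682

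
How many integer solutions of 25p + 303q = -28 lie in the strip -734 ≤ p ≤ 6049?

gcd(303, 25) = 1.
By Bézout, 25×(97) + 303×(-8) = 1.
Particular solution: (11, -1).
General solution: p = 11 + 303t, q = -1 - 25t for integer t.
-734 ≤ 11 + 303t ≤ 6049 gives t ∈ [-2, 19], which is 22 values.

22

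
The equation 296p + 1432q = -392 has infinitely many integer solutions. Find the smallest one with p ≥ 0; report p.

168

gcd(1432, 296):
  1432 = 4·296 + 248
  296 = 1·248 + 48
  248 = 5·48 + 8
  48 = 6·8
so gcd(1432, 296) = 8.
8 divides -392, so solutions exist.
Back-substitute for Bézout coefficients:
  8 = 248 - 5·48
  ... = 296·(-29) + 1432·(6)
Scale by -392/8 = -49: (p₀, q₀) = (1421, -294).
General solution: p = 1421 + 179t, q = -294 - 37t for integer t.
p ≥ 0: smallest is 1421 mod 179 = 168 (at t = -7), with q = -35.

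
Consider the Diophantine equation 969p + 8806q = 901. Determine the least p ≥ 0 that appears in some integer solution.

gcd(8806, 969):
  8806 = 9*969 + 85
  969 = 11*85 + 34
  85 = 2*34 + 17
  34 = 2*17
so gcd(8806, 969) = 17.
17 divides 901, so solutions exist.
Back-substitute for Bézout coefficients:
  17 = 85 - 2*34
  ... = 969*(-209) + 8806*(23)
Scale by 901/17 = 53: (p₀, q₀) = (-11077, 1219).
General solution: p = -11077 + 518t, q = 1219 - 57t for integer t.
p ≥ 0: smallest is -11077 mod 518 = 319 (at t = 22), with q = -35.

319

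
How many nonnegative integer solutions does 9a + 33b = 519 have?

gcd(33, 9) = 3.
By Bézout, 9·(4) + 33·(-1) = 3.
One solution: (10, 13).
General: a = 10 + 11t, b = 13 - 3t.
a ≥ 0 ⇒ t ≥ 0; b ≥ 0 ⇒ t ≤ 4. So t ∈ [0, 4]: 5 solutions.

5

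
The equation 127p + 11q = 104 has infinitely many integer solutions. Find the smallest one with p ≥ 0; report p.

gcd(127, 11) = 1  (127 = 11×11 + 6, 11 = 1×6 + 5, 6 = 1×5 + 1, 5 = 5×1).
1 divides 104, so solutions exist.
Back-substituting, 127×(2) + 11×(-23) = 1.
Scale by 104/1 = 104: (p₀, q₀) = (208, -2392).
General solution: p = 208 + 11t, q = -2392 - 127t for integer t.
p ≥ 0: smallest is 208 mod 11 = 10 (at t = -18), with q = -106.

10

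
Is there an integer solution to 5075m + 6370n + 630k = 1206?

gcd(6370, 5075):
  6370 = 1×5075 + 1295
  5075 = 3×1295 + 1190
  1295 = 1×1190 + 105
  1190 = 11×105 + 35
  105 = 3×35
so gcd(6370, 5075) = 35.
gcd(35, 630) = 35.
35 does not divide 1206 (remainder 16), so no integer solutions.

no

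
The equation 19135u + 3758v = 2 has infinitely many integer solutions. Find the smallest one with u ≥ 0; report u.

610

gcd(19135, 3758) = 1  (19135 = 5*3758 + 345, 3758 = 10*345 + 308, 345 = 1*308 + 37, 308 = 8*37 + 12, 37 = 3*12 + 1, 12 = 12*1).
1 divides 2, so solutions exist.
Back-substituting, 19135*(305) + 3758*(-1553) = 1.
Scale by 2/1 = 2: (u₀, v₀) = (610, -3106).
General solution: u = 610 + 3758t, v = -3106 - 19135t for integer t.
u ≥ 0: smallest is 610 mod 3758 = 610 (at t = 0), with v = -3106.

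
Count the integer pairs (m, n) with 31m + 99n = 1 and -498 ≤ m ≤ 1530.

21

gcd(99, 31) = 1.
By Bézout, 31·(16) + 99·(-5) = 1.
Particular solution: (16, -5).
General solution: m = 16 + 99t, n = -5 - 31t for integer t.
-498 ≤ 16 + 99t ≤ 1530 gives t ∈ [-5, 15], which is 21 values.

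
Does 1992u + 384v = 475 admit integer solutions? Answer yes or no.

gcd(1992, 384):
  1992 = 5·384 + 72
  384 = 5·72 + 24
  72 = 3·24
so gcd(1992, 384) = 24.
24 does not divide 475 (remainder 19), so no integer solutions.

no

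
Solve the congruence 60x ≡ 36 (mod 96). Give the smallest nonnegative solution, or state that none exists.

7

gcd(96, 60):
  96 = 1×60 + 36
  60 = 1×36 + 24
  36 = 1×24 + 12
  24 = 2×12
so gcd(96, 60) = 12.
12 divides 36, so solutions exist.
Back-substitute for Bézout coefficients:
  12 = 36 - 1×24
  ... = 60×(-3) + 96×(2)
So 60×(-3) ≡ 12 (mod 96); multiply by 3: x ≡ -9 (mod 8).
Smallest nonnegative: x = -9 mod 8 = 7.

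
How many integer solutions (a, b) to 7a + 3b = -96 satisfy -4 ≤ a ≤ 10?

5

gcd(7, 3) = 1.
By Bézout, 7·(1) + 3·(-2) = 1.
Particular solution: (0, -32).
General solution: a = 0 + 3t, b = -32 - 7t for integer t.
-4 ≤ 0 + 3t ≤ 10 gives t ∈ [-1, 3], which is 5 values.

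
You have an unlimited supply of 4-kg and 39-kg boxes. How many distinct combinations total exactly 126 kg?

Need nonnegative integers with 4j + 39k = 126.
gcd(4, 39) = 1, and 4·(10) + 39·(-1) = 1.
So (j₀, k₀) = (1260, -126); general j = 1260 + 39t, k = -126 - 4t.
j ≥ 0 ⇒ t ≥ -32; k ≥ 0 ⇒ t ≤ -32. That's 1 value of t.

1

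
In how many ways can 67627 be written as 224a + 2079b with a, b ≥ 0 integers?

1

gcd(2079, 224) = 7.
By Bézout, 224×(65) + 2079×(-7) = 7.
One solution: (107, 21).
General: a = 107 + 297t, b = 21 - 32t.
a ≥ 0 ⇒ t ≥ 0; b ≥ 0 ⇒ t ≤ 0. So t ∈ [0, 0]: 1 solution.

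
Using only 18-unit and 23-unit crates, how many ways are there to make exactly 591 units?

2

Need nonnegative integers with 18j + 23k = 591.
gcd(18, 23) = 1, and 18·(9) + 23·(-7) = 1.
So (j₀, k₀) = (5319, -4137); general j = 5319 + 23t, k = -4137 - 18t.
j ≥ 0 ⇒ t ≥ -231; k ≥ 0 ⇒ t ≤ -230. That's 2 values of t.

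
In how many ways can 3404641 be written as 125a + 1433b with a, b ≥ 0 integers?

gcd(1433, 125) = 1.
By Bézout, 125*(321) + 1433*(-28) = 1.
One solution: (847, 2302).
General: a = 847 + 1433t, b = 2302 - 125t.
a ≥ 0 ⇒ t ≥ 0; b ≥ 0 ⇒ t ≤ 18. So t ∈ [0, 18]: 19 solutions.

19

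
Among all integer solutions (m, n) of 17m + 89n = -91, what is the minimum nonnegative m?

47

gcd(89, 17) = 1  (89 = 5*17 + 4, 17 = 4*4 + 1, 4 = 4*1).
1 divides -91, so solutions exist.
Back-substituting, 17*(21) + 89*(-4) = 1.
Scale by -91/1 = -91: (m₀, n₀) = (-1911, 364).
General solution: m = -1911 + 89t, n = 364 - 17t for integer t.
m ≥ 0: smallest is -1911 mod 89 = 47 (at t = 22), with n = -10.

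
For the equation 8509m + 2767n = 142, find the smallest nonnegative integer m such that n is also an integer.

1464

gcd(8509, 2767):
  8509 = 3·2767 + 208
  2767 = 13·208 + 63
  208 = 3·63 + 19
  63 = 3·19 + 6
  19 = 3·6 + 1
  6 = 6·1
so gcd(8509, 2767) = 1.
1 divides 142, so solutions exist.
Back-substitute for Bézout coefficients:
  1 = 19 - 3·6
  ... = 8509·(439) + 2767·(-1350)
Scale by 142/1 = 142: (m₀, n₀) = (62338, -191700).
General solution: m = 62338 + 2767t, n = -191700 - 8509t for integer t.
m ≥ 0: smallest is 62338 mod 2767 = 1464 (at t = -22), with n = -4502.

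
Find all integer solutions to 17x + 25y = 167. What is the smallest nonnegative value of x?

1

gcd(25, 17):
  25 = 1×17 + 8
  17 = 2×8 + 1
  8 = 8×1
so gcd(25, 17) = 1.
1 divides 167, so solutions exist.
Back-substitute for Bézout coefficients:
  1 = 17 - 2×8
  ... = 17×(3) + 25×(-2)
Scale by 167/1 = 167: (x₀, y₀) = (501, -334).
General solution: x = 501 + 25t, y = -334 - 17t for integer t.
x ≥ 0: smallest is 501 mod 25 = 1 (at t = -20), with y = 6.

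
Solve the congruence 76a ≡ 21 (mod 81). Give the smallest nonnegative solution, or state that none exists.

12

gcd(81, 76):
  81 = 1*76 + 5
  76 = 15*5 + 1
  5 = 5*1
so gcd(81, 76) = 1.
1 divides 21, so solutions exist.
Back-substitute for Bézout coefficients:
  1 = 76 - 15*5
  ... = 76*(16) + 81*(-15)
So 76*(16) ≡ 1 (mod 81); multiply by 21: a ≡ 336 (mod 81).
Smallest nonnegative: a = 336 mod 81 = 12.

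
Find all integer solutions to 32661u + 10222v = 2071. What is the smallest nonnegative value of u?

165

gcd(32661, 10222) = 19.
19 divides 2071, so solutions exist.
By Bézout, 32661·(41) + 10222·(-131) = 19.
Scale by 2071/19 = 109: (u₀, v₀) = (4469, -14279).
General solution: u = 4469 + 538t, v = -14279 - 1719t for integer t.
u ≥ 0: smallest is 4469 mod 538 = 165 (at t = -8), with v = -527.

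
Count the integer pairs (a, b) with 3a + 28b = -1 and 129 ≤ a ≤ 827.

gcd(28, 3) = 1.
By Bézout, 3×(-9) + 28×(1) = 1.
Particular solution: (9, -1).
General solution: a = 9 + 28t, b = -1 - 3t for integer t.
129 ≤ 9 + 28t ≤ 827 gives t ∈ [5, 29], which is 25 values.

25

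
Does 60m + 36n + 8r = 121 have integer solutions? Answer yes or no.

gcd(60, 36) = 12  (60 = 1*36 + 24, 36 = 1*24 + 12, 24 = 2*12).
gcd(12, 8) = 4.
4 does not divide 121 (remainder 1), so no integer solutions.

no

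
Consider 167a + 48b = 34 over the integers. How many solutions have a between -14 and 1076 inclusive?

23

gcd(167, 48):
  167 = 3×48 + 23
  48 = 2×23 + 2
  23 = 11×2 + 1
  2 = 2×1
so gcd(167, 48) = 1.
Back-substitute for Bézout coefficients:
  1 = 23 - 11×2
  ... = 167×(23) + 48×(-80)
Scale by 34: particular solution (782, -2720); reduce a mod 48: (14, -48).
General solution: a = 14 + 48t, b = -48 - 167t for integer t.
-14 ≤ 14 + 48t ≤ 1076 gives t ∈ [0, 22], which is 23 values.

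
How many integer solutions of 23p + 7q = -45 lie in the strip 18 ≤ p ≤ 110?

gcd(23, 7):
  23 = 3×7 + 2
  7 = 3×2 + 1
  2 = 2×1
so gcd(23, 7) = 1.
Back-substitute for Bézout coefficients:
  1 = 7 - 3×2
  ... = 23×(-3) + 7×(10)
Scale by -45: particular solution (135, -450); reduce p mod 7: (2, -13).
General solution: p = 2 + 7t, q = -13 - 23t for integer t.
18 ≤ 2 + 7t ≤ 110 gives t ∈ [3, 15], which is 13 values.

13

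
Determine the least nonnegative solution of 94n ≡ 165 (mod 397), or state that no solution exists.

82

gcd(397, 94) = 1  (397 = 4·94 + 21, 94 = 4·21 + 10, 21 = 2·10 + 1, 10 = 10·1).
1 divides 165, so solutions exist.
Back-substituting, 94·(-38) + 397·(9) = 1.
So 94·(-38) ≡ 1 (mod 397); multiply by 165: n ≡ -6270 (mod 397).
Smallest nonnegative: n = -6270 mod 397 = 82.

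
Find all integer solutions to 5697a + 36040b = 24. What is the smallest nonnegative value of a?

gcd(36040, 5697) = 1.
1 divides 24, so solutions exist.
By Bézout, 5697×(-5567) + 36040×(880) = 1.
Scale by 24/1 = 24: (a₀, b₀) = (-133608, 21120).
General solution: a = -133608 + 36040t, b = 21120 - 5697t for integer t.
a ≥ 0: smallest is -133608 mod 36040 = 10552 (at t = 4), with b = -1668.

10552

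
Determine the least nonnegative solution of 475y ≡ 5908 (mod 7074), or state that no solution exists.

5344

gcd(7074, 475) = 1.
1 divides 5908, so solutions exist.
By Bézout, 475·(-2219) + 7074·(149) = 1.
So 475·(-2219) ≡ 1 (mod 7074); multiply by 5908: y ≡ -13109852 (mod 7074).
Smallest nonnegative: y = -13109852 mod 7074 = 5344.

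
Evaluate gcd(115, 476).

1

gcd(476, 115) = 1  (476 = 4·115 + 16, 115 = 7·16 + 3, 16 = 5·3 + 1, 3 = 3·1).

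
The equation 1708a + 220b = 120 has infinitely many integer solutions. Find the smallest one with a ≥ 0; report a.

40

gcd(1708, 220) = 4.
4 divides 120, so solutions exist.
By Bézout, 1708·(-17) + 220·(132) = 4.
Scale by 120/4 = 30: (a₀, b₀) = (-510, 3960).
General solution: a = -510 + 55t, b = 3960 - 427t for integer t.
a ≥ 0: smallest is -510 mod 55 = 40 (at t = 10), with b = -310.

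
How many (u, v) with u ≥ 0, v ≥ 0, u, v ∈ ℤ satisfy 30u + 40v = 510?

gcd(40, 30) = 10  (40 = 1·30 + 10, 30 = 3·10).
Back-substituting, 30·(-1) + 40·(1) = 10.
Scale by 51: one solution is (-51, 51). Reduce u mod 4: (1, 12).
General: u = 1 + 4t, v = 12 - 3t.
u ≥ 0 ⇒ t ≥ 0; v ≥ 0 ⇒ t ≤ 4. So t ∈ [0, 4]: 5 solutions.

5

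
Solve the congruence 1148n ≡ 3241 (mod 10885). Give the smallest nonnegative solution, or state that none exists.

gcd(10885, 1148):
  10885 = 9×1148 + 553
  1148 = 2×553 + 42
  553 = 13×42 + 7
  42 = 6×7
so gcd(10885, 1148) = 7.
7 divides 3241, so solutions exist.
Back-substitute for Bézout coefficients:
  7 = 553 - 13×42
  ... = 1148×(-256) + 10885×(27)
So 1148×(-256) ≡ 7 (mod 10885); multiply by 463: n ≡ -118528 (mod 1555).
Smallest nonnegative: n = -118528 mod 1555 = 1207.

1207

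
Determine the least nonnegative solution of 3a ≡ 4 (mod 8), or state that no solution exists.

4

gcd(8, 3) = 1  (8 = 2×3 + 2, 3 = 1×2 + 1, 2 = 2×1).
1 divides 4, so solutions exist.
Back-substituting, 3×(3) + 8×(-1) = 1.
So 3×(3) ≡ 1 (mod 8); multiply by 4: a ≡ 12 (mod 8).
Smallest nonnegative: a = 12 mod 8 = 4.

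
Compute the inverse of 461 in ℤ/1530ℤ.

gcd(1530, 461) = 1  (1530 = 3·461 + 147, 461 = 3·147 + 20, 147 = 7·20 + 7, 20 = 2·7 + 6, 7 = 1·6 + 1, 6 = 6·1).
Back-substituting, 461·(-229) + 1530·(69) = 1.
So 461·-229 ≡ 1 (mod 1530), and -229 mod 1530 = 1301.

1301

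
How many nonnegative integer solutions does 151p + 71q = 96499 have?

9

gcd(151, 71):
  151 = 2·71 + 9
  71 = 7·9 + 8
  9 = 1·8 + 1
  8 = 8·1
so gcd(151, 71) = 1.
Back-substitute for Bézout coefficients:
  1 = 9 - 1·8
  ... = 151·(8) + 71·(-17)
Scale by 96499: one solution is (771992, -1640483). Reduce p mod 71: (9, 1340).
General: p = 9 + 71t, q = 1340 - 151t.
p ≥ 0 ⇒ t ≥ 0; q ≥ 0 ⇒ t ≤ 8. So t ∈ [0, 8]: 9 solutions.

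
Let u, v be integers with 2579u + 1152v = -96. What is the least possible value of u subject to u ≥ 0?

gcd(2579, 1152):
  2579 = 2*1152 + 275
  1152 = 4*275 + 52
  275 = 5*52 + 15
  52 = 3*15 + 7
  15 = 2*7 + 1
  7 = 7*1
so gcd(2579, 1152) = 1.
1 divides -96, so solutions exist.
Back-substitute for Bézout coefficients:
  1 = 15 - 2*7
  ... = 2579*(155) + 1152*(-347)
Scale by -96/1 = -96: (u₀, v₀) = (-14880, 33312).
General solution: u = -14880 + 1152t, v = 33312 - 2579t for integer t.
u ≥ 0: smallest is -14880 mod 1152 = 96 (at t = 13), with v = -215.

96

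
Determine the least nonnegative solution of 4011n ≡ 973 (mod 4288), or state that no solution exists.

gcd(4288, 4011) = 1.
1 divides 973, so solutions exist.
By Bézout, 4011*(387) + 4288*(-362) = 1.
So 4011*(387) ≡ 1 (mod 4288); multiply by 973: n ≡ 376551 (mod 4288).
Smallest nonnegative: n = 376551 mod 4288 = 3495.

3495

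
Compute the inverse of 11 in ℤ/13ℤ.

gcd(13, 11) = 1  (13 = 1·11 + 2, 11 = 5·2 + 1, 2 = 2·1).
Back-substituting, 11·(6) + 13·(-5) = 1.
So 11·6 ≡ 1 (mod 13), and 6 mod 13 = 6.

6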